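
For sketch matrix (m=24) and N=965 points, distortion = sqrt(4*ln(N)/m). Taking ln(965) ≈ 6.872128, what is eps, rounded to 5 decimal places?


ln(965) ≈ 6.872128.
4*ln(N)/m ≈ 4*6.872128/24 ≈ 1.14535467.
eps = sqrt(1.14535467) ≈ 1.0702124 ≈ 1.07021.

1.07021


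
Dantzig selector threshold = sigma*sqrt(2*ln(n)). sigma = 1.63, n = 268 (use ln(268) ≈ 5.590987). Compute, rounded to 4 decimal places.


ln(268) ≈ 5.590987.
2*ln(n) ≈ 11.181974.
sqrt(2*ln(n)) ≈ sqrt(11.181974) ≈ 3.343946.
threshold ≈ 1.63*3.343946 = 5.45063198 ≈ 5.4506.

5.4506


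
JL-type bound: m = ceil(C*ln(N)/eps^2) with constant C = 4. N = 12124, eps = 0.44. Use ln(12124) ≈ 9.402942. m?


ln(12124) ≈ 9.402942.
eps^2 = 0.44^2 = 0.1936.
C*ln(N)/eps^2 ≈ 4*9.402942/0.1936 ≈ 194.2757.
m = ceil(194.2757) = 195.

195


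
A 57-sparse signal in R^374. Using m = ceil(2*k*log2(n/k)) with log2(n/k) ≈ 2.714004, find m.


log2(n/k) = log2(374/57) ≈ 2.714004.
2*k*log2(n/k) ≈ 2*57*2.714004 = 309.396456.
m = ceil(309.396456) = 310.

310


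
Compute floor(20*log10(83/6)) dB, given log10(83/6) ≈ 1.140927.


||x||/||e|| = 83/6.
log10(83/6) ≈ 1.140927.
20*log10(||x||/||e||) ≈ 20*1.140927 = 22.81854.
floor(22.81854) = 22.

22


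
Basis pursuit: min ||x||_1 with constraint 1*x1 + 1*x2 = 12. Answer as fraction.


Axis intercepts:
  x1 = 12, x2 = 0: L1 = 12
  x1 = 0, x2 = 12: L1 = 12
x* = (12, 0)
||x*||_1 = 12.

12


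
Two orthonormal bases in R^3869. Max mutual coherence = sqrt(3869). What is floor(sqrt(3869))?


62^2 = 3844 <= 3869 < 3969 = 63^2, so 62 <= sqrt(3869) < 63.
floor(sqrt(3869)) = 62.

62


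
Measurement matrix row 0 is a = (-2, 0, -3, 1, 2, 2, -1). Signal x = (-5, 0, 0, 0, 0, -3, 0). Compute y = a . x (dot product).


Non-zero terms: ['-2*-5', '2*-3']
Products: [10, -6]
y = sum = 4.

4


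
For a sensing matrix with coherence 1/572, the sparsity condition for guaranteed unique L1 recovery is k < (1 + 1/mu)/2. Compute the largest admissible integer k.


1/mu = 572.
1 + 1/mu = 573.
(1 + 1/mu)/2 = 286.5 is not an integer, so k_max = floor(286.5) = 286.

286


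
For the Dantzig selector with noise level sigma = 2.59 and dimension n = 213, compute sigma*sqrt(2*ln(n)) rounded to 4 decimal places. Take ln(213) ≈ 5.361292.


ln(213) ≈ 5.361292.
2*ln(n) ≈ 10.722584.
sqrt(2*ln(n)) ≈ sqrt(10.722584) ≈ 3.274536.
threshold ≈ 2.59*3.274536 = 8.48104824 ≈ 8.4810.

8.4810


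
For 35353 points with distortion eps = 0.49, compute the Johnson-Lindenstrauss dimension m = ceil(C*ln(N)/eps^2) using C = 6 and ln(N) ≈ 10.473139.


ln(35353) ≈ 10.473139.
eps^2 = 0.49^2 = 0.2401.
C*ln(N)/eps^2 ≈ 6*10.473139/0.2401 ≈ 261.7194.
m = ceil(261.7194) = 262.

262


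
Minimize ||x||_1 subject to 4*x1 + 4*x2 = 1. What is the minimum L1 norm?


Axis intercepts:
  x1 = 1/4, x2 = 0: L1 = 1/4
  x1 = 0, x2 = 1/4: L1 = 1/4
x* = (1/4, 0)
||x*||_1 = 1/4.

1/4


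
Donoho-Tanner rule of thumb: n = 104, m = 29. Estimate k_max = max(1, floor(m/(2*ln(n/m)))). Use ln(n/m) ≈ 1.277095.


n/m = 104/29.
ln(n/m) ≈ 1.277095.
2*ln(n/m) ≈ 2.55419.
m/(2*ln(n/m)) ≈ 29/2.55419 ≈ 11.3539.
floor = 11.
k_max = max(1, 11) = 11.

11


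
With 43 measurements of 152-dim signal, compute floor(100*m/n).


100*m/n = 100*43/152 ≈ 28.2895.
floor = 28.

28


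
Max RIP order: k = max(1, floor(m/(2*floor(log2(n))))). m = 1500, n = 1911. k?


floor(log2(1911)) = 10.
2*10 = 20.
m/(2*floor(log2(n))) = 1500/20 ≈ 75.0.
floor = 75.
k = max(1, 75) = 75.

75


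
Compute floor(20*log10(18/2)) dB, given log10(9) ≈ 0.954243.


||x||/||e|| = 18/2 = 9.
log10(9) ≈ 0.954243.
20*log10(||x||/||e||) ≈ 20*0.954243 = 19.08486.
floor(19.08486) = 19.

19


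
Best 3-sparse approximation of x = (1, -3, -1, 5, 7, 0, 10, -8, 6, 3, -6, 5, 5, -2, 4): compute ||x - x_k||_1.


Sorted |x_i| descending: [10, 8, 7, 6, 6, 5, 5, 5, 4, 3, 3, 2, 1, 1, 0]
Keep top 3: [10, 8, 7]
Tail entries: [6, 6, 5, 5, 5, 4, 3, 3, 2, 1, 1, 0]
L1 error = sum of tail = 41.

41


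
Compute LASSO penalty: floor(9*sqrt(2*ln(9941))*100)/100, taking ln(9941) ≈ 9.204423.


ln(9941) ≈ 9.204423.
2*ln(n) ≈ 18.408846.
sqrt(2*ln(n)) ≈ sqrt(18.408846) ≈ 4.290553.
lambda ≈ 9*4.290553 = 38.614977.
floor(lambda*100)/100 = 38.61.

38.61


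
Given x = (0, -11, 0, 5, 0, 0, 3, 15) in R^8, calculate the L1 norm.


Non-zero entries: [(1, -11), (3, 5), (6, 3), (7, 15)]
Absolute values: [11, 5, 3, 15]
||x||_1 = sum = 34.

34


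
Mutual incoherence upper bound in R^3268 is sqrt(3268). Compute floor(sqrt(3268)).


57^2 = 3249 <= 3268 < 3364 = 58^2, so 57 <= sqrt(3268) < 58.
floor(sqrt(3268)) = 57.

57


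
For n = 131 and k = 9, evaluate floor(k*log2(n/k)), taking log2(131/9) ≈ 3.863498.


log2(n/k) = log2(131/9) ≈ 3.863498.
k*log2(n/k) ≈ 9*3.863498 = 34.771482.
floor(34.771482) = 34.

34


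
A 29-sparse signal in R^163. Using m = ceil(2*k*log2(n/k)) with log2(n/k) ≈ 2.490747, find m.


log2(n/k) = log2(163/29) ≈ 2.490747.
2*k*log2(n/k) ≈ 2*29*2.490747 = 144.463326.
m = ceil(144.463326) = 145.

145


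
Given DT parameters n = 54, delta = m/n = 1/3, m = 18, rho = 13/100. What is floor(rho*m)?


m = 1/3*54 = 18.
rho = 13/100.
rho*m = 13/100*18 = 2.34.
k = floor(2.34) = 2.

2


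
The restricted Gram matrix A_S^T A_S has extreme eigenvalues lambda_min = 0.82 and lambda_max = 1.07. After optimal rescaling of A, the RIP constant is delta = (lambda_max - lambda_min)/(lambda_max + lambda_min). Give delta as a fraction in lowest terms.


lambda_max - lambda_min = 1.07 - 0.82 = 0.25.
lambda_max + lambda_min = 1.07 + 0.82 = 1.89.
delta = 0.25/1.89 = 25/189.

25/189


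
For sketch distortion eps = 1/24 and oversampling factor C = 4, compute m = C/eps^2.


1/eps = 24.
(1/eps)^2 = 576.
m = 4*576 = 2304.

2304


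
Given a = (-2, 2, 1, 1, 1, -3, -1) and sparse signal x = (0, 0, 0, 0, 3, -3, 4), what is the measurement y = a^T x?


Non-zero terms: ['1*3', '-3*-3', '-1*4']
Products: [3, 9, -4]
y = sum = 8.

8


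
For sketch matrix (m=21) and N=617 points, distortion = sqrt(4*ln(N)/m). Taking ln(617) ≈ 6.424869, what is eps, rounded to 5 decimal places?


ln(617) ≈ 6.424869.
4*ln(N)/m ≈ 4*6.424869/21 ≈ 1.22378457.
eps = sqrt(1.22378457) ≈ 1.106248 ≈ 1.10625.

1.10625


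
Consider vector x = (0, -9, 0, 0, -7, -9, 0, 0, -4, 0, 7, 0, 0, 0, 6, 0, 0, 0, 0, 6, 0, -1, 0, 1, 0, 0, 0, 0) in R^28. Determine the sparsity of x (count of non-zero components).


Non-zero positions: [1, 4, 5, 8, 10, 14, 19, 21, 23].
Sparsity = 9.

9


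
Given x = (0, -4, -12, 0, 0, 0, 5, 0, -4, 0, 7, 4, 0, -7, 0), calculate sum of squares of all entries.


Non-zero entries: [(1, -4), (2, -12), (6, 5), (8, -4), (10, 7), (11, 4), (13, -7)]
Squares: [16, 144, 25, 16, 49, 16, 49]
||x||_2^2 = sum = 315.

315


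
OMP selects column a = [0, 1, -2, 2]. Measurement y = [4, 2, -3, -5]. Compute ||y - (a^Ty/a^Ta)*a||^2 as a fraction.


a^T a = 9.
a^T y = -2.
coeff = -2/9 = -2/9.
||r||^2 = 482/9.

482/9


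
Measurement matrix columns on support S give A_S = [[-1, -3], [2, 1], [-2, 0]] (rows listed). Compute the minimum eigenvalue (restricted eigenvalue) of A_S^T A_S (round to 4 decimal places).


A_S^T A_S = [[9, 5], [5, 10]].
trace = 19.
det = 65.
disc = trace^2 - 4*det = 361 - 4*65 = 101.
sqrt(101) ≈ 10.049876.
lam_min = (19 - sqrt(101))/2 ≈ (19 - 10.049876)/2 = 4.475062 ≈ 4.4751.

4.4751


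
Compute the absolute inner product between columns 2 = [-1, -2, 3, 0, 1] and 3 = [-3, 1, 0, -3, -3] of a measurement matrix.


Inner product: -1*-3 + -2*1 + 3*0 + 0*-3 + 1*-3
Products: [3, -2, 0, 0, -3]
Sum = -2.
|dot| = 2.

2


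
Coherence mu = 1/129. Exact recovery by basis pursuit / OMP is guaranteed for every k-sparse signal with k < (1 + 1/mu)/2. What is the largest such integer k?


1/mu = 129.
1 + 1/mu = 130.
(1 + 1/mu)/2 = 65 is an integer and the inequality is strict, so k_max = 65 - 1 = 64.

64


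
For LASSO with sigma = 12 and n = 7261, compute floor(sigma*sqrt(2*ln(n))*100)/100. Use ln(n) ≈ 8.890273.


ln(7261) ≈ 8.890273.
2*ln(n) ≈ 17.780546.
sqrt(2*ln(n)) ≈ sqrt(17.780546) ≈ 4.216698.
lambda ≈ 12*4.216698 = 50.600376.
floor(lambda*100)/100 = 50.60.

50.60


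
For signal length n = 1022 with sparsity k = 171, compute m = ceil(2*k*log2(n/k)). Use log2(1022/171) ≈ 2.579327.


log2(n/k) = log2(1022/171) ≈ 2.579327.
2*k*log2(n/k) ≈ 2*171*2.579327 = 882.129834.
m = ceil(882.129834) = 883.

883


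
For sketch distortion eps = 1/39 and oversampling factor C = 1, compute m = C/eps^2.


1/eps = 39.
(1/eps)^2 = 1521.
m = 1*1521 = 1521.

1521


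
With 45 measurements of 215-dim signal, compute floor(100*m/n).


100*m/n = 100*45/215 ≈ 20.9302.
floor = 20.

20


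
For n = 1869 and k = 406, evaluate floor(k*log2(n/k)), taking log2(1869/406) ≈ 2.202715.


log2(n/k) = log2(1869/406) ≈ 2.202715.
k*log2(n/k) ≈ 406*2.202715 = 894.30229.
floor(894.30229) = 894.

894


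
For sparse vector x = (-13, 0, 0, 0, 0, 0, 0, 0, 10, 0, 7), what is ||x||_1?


Non-zero entries: [(0, -13), (8, 10), (10, 7)]
Absolute values: [13, 10, 7]
||x||_1 = sum = 30.

30


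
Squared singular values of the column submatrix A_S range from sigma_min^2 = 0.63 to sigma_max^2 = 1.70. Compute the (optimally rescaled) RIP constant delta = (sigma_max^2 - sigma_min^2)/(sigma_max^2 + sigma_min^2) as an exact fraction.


lambda_max - lambda_min = 1.70 - 0.63 = 1.07.
lambda_max + lambda_min = 1.70 + 0.63 = 2.33.
delta = 1.07/2.33 = 107/233.

107/233


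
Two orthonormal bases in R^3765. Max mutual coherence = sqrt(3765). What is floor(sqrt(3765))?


61^2 = 3721 <= 3765 < 3844 = 62^2, so 61 <= sqrt(3765) < 62.
floor(sqrt(3765)) = 61.

61


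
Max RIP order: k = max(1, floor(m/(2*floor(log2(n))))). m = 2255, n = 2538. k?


floor(log2(2538)) = 11.
2*11 = 22.
m/(2*floor(log2(n))) = 2255/22 ≈ 102.5.
floor = 102.
k = max(1, 102) = 102.

102


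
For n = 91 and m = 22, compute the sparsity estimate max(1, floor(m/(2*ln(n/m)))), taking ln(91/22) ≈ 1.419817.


n/m = 91/22.
ln(n/m) ≈ 1.419817.
2*ln(n/m) ≈ 2.839634.
m/(2*ln(n/m)) ≈ 22/2.839634 ≈ 7.7475.
floor = 7.
k_max = max(1, 7) = 7.

7


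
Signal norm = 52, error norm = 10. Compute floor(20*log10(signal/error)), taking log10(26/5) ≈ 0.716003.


||x||/||e|| = 52/10 = 26/5.
log10(26/5) ≈ 0.716003.
20*log10(||x||/||e||) ≈ 20*0.716003 = 14.32006.
floor(14.32006) = 14.

14


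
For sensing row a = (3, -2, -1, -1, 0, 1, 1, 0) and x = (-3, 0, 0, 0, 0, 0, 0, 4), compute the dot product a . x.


Non-zero terms: ['3*-3', '0*4']
Products: [-9, 0]
y = sum = -9.

-9


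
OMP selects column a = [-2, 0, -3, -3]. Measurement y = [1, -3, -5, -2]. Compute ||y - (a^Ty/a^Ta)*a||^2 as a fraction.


a^T a = 22.
a^T y = 19.
coeff = 19/22 = 19/22.
||r||^2 = 497/22.

497/22


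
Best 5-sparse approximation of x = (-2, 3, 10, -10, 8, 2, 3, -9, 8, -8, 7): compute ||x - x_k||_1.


Sorted |x_i| descending: [10, 10, 9, 8, 8, 8, 7, 3, 3, 2, 2]
Keep top 5: [10, 10, 9, 8, 8]
Tail entries: [8, 7, 3, 3, 2, 2]
L1 error = sum of tail = 25.

25


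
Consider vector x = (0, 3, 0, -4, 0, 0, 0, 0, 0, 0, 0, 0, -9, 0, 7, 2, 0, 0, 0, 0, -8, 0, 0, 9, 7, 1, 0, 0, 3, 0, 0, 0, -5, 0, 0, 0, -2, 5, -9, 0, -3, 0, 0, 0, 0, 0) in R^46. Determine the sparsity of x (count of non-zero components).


Non-zero positions: [1, 3, 12, 14, 15, 20, 23, 24, 25, 28, 32, 36, 37, 38, 40].
Sparsity = 15.

15


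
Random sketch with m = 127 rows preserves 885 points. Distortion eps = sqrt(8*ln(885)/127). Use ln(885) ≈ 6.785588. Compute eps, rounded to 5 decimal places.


ln(885) ≈ 6.785588.
8*ln(N)/m ≈ 8*6.785588/127 ≈ 0.42743861.
eps = sqrt(0.42743861) ≈ 0.6537879 ≈ 0.65379.

0.65379


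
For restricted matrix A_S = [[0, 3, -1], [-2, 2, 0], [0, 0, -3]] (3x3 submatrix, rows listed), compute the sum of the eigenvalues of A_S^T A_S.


Sum of eigenvalues of A_S^T A_S = trace(A_S^T A_S) = sum of squared column norms of A_S.
A_S^T A_S diagonal: [4, 13, 10].
trace = 4 + 13 + 10 = 27.

27


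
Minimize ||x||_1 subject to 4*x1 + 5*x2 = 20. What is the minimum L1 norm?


Axis intercepts:
  x1 = 5, x2 = 0: L1 = 5
  x1 = 0, x2 = 4: L1 = 4
x* = (0, 4)
||x*||_1 = 4.

4


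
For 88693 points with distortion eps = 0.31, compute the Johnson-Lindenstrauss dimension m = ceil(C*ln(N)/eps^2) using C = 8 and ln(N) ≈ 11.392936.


ln(88693) ≈ 11.392936.
eps^2 = 0.31^2 = 0.0961.
C*ln(N)/eps^2 ≈ 8*11.392936/0.0961 ≈ 948.4234.
m = ceil(948.4234) = 949.

949


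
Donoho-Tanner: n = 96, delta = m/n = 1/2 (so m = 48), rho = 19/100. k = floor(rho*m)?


m = 1/2*96 = 48.
rho = 19/100.
rho*m = 19/100*48 = 9.12.
k = floor(9.12) = 9.

9


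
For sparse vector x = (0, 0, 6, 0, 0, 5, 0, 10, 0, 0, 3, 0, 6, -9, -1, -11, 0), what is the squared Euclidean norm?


Non-zero entries: [(2, 6), (5, 5), (7, 10), (10, 3), (12, 6), (13, -9), (14, -1), (15, -11)]
Squares: [36, 25, 100, 9, 36, 81, 1, 121]
||x||_2^2 = sum = 409.

409


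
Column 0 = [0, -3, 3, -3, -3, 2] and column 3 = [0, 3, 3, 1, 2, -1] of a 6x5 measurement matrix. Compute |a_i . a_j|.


Inner product: 0*0 + -3*3 + 3*3 + -3*1 + -3*2 + 2*-1
Products: [0, -9, 9, -3, -6, -2]
Sum = -11.
|dot| = 11.

11


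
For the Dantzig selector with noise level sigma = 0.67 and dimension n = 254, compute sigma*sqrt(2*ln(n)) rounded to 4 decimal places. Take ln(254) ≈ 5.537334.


ln(254) ≈ 5.537334.
2*ln(n) ≈ 11.074668.
sqrt(2*ln(n)) ≈ sqrt(11.074668) ≈ 3.327862.
threshold ≈ 0.67*3.327862 = 2.22966754 ≈ 2.2297.

2.2297


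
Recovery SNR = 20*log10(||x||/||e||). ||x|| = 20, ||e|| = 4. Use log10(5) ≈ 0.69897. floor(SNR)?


||x||/||e|| = 20/4 = 5.
log10(5) ≈ 0.69897.
20*log10(||x||/||e||) ≈ 20*0.69897 = 13.9794.
floor(13.9794) = 13.

13


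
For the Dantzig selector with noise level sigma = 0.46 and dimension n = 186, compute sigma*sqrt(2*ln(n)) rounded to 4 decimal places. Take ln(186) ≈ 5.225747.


ln(186) ≈ 5.225747.
2*ln(n) ≈ 10.451494.
sqrt(2*ln(n)) ≈ sqrt(10.451494) ≈ 3.232877.
threshold ≈ 0.46*3.232877 = 1.48712342 ≈ 1.4871.

1.4871


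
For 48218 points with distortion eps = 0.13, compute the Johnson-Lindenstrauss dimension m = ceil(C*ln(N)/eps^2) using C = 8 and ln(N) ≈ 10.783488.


ln(48218) ≈ 10.783488.
eps^2 = 0.13^2 = 0.0169.
C*ln(N)/eps^2 ≈ 8*10.783488/0.0169 ≈ 5104.6097.
m = ceil(5104.6097) = 5105.

5105


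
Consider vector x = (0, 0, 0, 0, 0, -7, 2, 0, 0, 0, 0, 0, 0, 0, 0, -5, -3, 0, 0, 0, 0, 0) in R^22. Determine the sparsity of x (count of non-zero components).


Non-zero positions: [5, 6, 15, 16].
Sparsity = 4.

4


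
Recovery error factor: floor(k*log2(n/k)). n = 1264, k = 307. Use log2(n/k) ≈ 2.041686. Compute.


log2(n/k) = log2(1264/307) ≈ 2.041686.
k*log2(n/k) ≈ 307*2.041686 = 626.797602.
floor(626.797602) = 626.

626


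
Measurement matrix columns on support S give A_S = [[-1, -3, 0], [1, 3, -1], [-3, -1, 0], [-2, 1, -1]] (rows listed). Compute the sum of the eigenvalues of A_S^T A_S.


Sum of eigenvalues of A_S^T A_S = trace(A_S^T A_S) = sum of squared column norms of A_S.
A_S^T A_S diagonal: [15, 20, 2].
trace = 15 + 20 + 2 = 37.

37


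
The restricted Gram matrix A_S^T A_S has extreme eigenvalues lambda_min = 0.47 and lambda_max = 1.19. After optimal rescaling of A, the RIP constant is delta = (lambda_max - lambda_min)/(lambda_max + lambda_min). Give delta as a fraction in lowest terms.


lambda_max - lambda_min = 1.19 - 0.47 = 0.72.
lambda_max + lambda_min = 1.19 + 0.47 = 1.66.
delta = 0.72/1.66 = 72/166 = 36/83.

36/83


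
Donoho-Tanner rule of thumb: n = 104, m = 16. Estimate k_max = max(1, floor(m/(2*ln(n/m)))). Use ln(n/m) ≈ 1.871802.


n/m = 104/16 = 13/2.
ln(n/m) ≈ 1.871802.
2*ln(n/m) ≈ 3.743604.
m/(2*ln(n/m)) ≈ 16/3.743604 ≈ 4.274.
floor = 4.
k_max = max(1, 4) = 4.

4


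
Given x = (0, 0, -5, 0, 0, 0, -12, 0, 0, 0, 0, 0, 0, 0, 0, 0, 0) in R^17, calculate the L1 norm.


Non-zero entries: [(2, -5), (6, -12)]
Absolute values: [5, 12]
||x||_1 = sum = 17.

17


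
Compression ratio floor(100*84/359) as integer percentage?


100*m/n = 100*84/359 ≈ 23.3983.
floor = 23.

23


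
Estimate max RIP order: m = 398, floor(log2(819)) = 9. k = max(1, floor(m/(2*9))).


floor(log2(819)) = 9.
2*9 = 18.
m/(2*floor(log2(n))) = 398/18 ≈ 22.1111.
floor = 22.
k = max(1, 22) = 22.

22


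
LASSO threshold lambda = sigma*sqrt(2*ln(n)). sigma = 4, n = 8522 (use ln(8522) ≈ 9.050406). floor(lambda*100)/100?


ln(8522) ≈ 9.050406.
2*ln(n) ≈ 18.100812.
sqrt(2*ln(n)) ≈ sqrt(18.100812) ≈ 4.254505.
lambda ≈ 4*4.254505 = 17.01802.
floor(lambda*100)/100 = 17.01.

17.01


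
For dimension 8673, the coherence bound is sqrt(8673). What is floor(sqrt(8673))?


93^2 = 8649 <= 8673 < 8836 = 94^2, so 93 <= sqrt(8673) < 94.
floor(sqrt(8673)) = 93.

93


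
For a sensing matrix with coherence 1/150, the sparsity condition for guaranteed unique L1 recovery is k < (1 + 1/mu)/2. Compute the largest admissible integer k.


1/mu = 150.
1 + 1/mu = 151.
(1 + 1/mu)/2 = 75.5 is not an integer, so k_max = floor(75.5) = 75.

75


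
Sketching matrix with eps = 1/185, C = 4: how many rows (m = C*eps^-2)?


1/eps = 185.
(1/eps)^2 = 34225.
m = 4*34225 = 136900.

136900


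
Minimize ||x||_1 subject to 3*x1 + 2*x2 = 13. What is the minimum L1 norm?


Axis intercepts:
  x1 = 13/3, x2 = 0: L1 = 13/3
  x1 = 0, x2 = 13/2: L1 = 13/2
x* = (13/3, 0)
||x*||_1 = 13/3.

13/3


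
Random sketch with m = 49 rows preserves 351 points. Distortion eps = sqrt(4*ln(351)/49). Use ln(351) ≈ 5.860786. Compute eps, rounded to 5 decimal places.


ln(351) ≈ 5.860786.
4*ln(N)/m ≈ 4*5.860786/49 ≈ 0.47843151.
eps = sqrt(0.47843151) ≈ 0.6916874 ≈ 0.69169.

0.69169


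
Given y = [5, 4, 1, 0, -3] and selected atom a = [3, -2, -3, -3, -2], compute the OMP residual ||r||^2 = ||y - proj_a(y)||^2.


a^T a = 35.
a^T y = 10.
coeff = 10/35 = 2/7.
||r||^2 = 337/7.

337/7


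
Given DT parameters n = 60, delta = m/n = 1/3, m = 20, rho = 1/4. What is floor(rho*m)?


m = 1/3*60 = 20.
rho = 1/4.
rho*m = 1/4*20 = 5.
k = floor(5) = 5.

5


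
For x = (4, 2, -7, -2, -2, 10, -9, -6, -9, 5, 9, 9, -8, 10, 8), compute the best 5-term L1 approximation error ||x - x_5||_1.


Sorted |x_i| descending: [10, 10, 9, 9, 9, 9, 8, 8, 7, 6, 5, 4, 2, 2, 2]
Keep top 5: [10, 10, 9, 9, 9]
Tail entries: [9, 8, 8, 7, 6, 5, 4, 2, 2, 2]
L1 error = sum of tail = 53.

53


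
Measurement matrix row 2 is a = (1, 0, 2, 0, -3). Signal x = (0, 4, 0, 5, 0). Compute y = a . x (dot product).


Non-zero terms: ['0*4', '0*5']
Products: [0, 0]
y = sum = 0.

0


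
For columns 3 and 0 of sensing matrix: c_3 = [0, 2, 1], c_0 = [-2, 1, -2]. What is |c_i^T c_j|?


Inner product: 0*-2 + 2*1 + 1*-2
Products: [0, 2, -2]
Sum = 0.
|dot| = 0.

0


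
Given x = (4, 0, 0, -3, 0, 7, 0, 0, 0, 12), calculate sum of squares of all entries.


Non-zero entries: [(0, 4), (3, -3), (5, 7), (9, 12)]
Squares: [16, 9, 49, 144]
||x||_2^2 = sum = 218.

218


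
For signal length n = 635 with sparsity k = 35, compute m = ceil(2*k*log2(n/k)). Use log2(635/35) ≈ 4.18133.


log2(n/k) = log2(635/35) ≈ 4.18133.
2*k*log2(n/k) ≈ 2*35*4.18133 = 292.6931.
m = ceil(292.6931) = 293.

293


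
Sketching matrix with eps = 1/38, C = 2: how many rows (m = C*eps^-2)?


1/eps = 38.
(1/eps)^2 = 1444.
m = 2*1444 = 2888.

2888


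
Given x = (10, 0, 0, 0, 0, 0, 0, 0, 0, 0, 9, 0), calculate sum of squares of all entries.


Non-zero entries: [(0, 10), (10, 9)]
Squares: [100, 81]
||x||_2^2 = sum = 181.

181


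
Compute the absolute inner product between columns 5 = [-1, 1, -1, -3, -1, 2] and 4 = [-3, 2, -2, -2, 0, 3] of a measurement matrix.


Inner product: -1*-3 + 1*2 + -1*-2 + -3*-2 + -1*0 + 2*3
Products: [3, 2, 2, 6, 0, 6]
Sum = 19.
|dot| = 19.

19


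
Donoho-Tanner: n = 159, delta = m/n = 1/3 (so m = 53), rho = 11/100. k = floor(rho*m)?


m = 1/3*159 = 53.
rho = 11/100.
rho*m = 11/100*53 = 5.83.
k = floor(5.83) = 5.

5


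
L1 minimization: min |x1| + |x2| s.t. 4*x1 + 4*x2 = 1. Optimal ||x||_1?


Axis intercepts:
  x1 = 1/4, x2 = 0: L1 = 1/4
  x1 = 0, x2 = 1/4: L1 = 1/4
x* = (1/4, 0)
||x*||_1 = 1/4.

1/4


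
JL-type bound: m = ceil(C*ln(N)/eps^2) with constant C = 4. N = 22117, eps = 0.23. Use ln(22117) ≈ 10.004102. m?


ln(22117) ≈ 10.004102.
eps^2 = 0.23^2 = 0.0529.
C*ln(N)/eps^2 ≈ 4*10.004102/0.0529 ≈ 756.4538.
m = ceil(756.4538) = 757.

757


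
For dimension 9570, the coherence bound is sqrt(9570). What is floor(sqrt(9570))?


97^2 = 9409 <= 9570 < 9604 = 98^2, so 97 <= sqrt(9570) < 98.
floor(sqrt(9570)) = 97.

97


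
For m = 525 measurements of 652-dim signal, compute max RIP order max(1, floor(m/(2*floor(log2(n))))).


floor(log2(652)) = 9.
2*9 = 18.
m/(2*floor(log2(n))) = 525/18 ≈ 29.1667.
floor = 29.
k = max(1, 29) = 29.

29


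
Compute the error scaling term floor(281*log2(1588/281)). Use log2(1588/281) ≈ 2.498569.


log2(n/k) = log2(1588/281) ≈ 2.498569.
k*log2(n/k) ≈ 281*2.498569 = 702.097889.
floor(702.097889) = 702.

702


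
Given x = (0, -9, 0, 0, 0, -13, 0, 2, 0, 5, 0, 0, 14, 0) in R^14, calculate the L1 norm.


Non-zero entries: [(1, -9), (5, -13), (7, 2), (9, 5), (12, 14)]
Absolute values: [9, 13, 2, 5, 14]
||x||_1 = sum = 43.

43


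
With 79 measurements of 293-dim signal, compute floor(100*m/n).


100*m/n = 100*79/293 ≈ 26.9625.
floor = 26.

26


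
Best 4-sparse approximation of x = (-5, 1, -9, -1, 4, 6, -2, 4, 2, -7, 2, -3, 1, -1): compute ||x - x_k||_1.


Sorted |x_i| descending: [9, 7, 6, 5, 4, 4, 3, 2, 2, 2, 1, 1, 1, 1]
Keep top 4: [9, 7, 6, 5]
Tail entries: [4, 4, 3, 2, 2, 2, 1, 1, 1, 1]
L1 error = sum of tail = 21.

21


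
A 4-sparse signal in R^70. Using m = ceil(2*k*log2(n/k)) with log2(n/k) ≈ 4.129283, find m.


log2(n/k) = log2(70/4) ≈ 4.129283.
2*k*log2(n/k) ≈ 2*4*4.129283 = 33.034264.
m = ceil(33.034264) = 34.

34


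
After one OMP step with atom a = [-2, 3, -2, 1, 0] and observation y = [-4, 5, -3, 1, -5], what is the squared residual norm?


a^T a = 18.
a^T y = 30.
coeff = 30/18 = 5/3.
||r||^2 = 26.

26


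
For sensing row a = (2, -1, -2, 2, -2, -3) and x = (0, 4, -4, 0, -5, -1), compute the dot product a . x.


Non-zero terms: ['-1*4', '-2*-4', '-2*-5', '-3*-1']
Products: [-4, 8, 10, 3]
y = sum = 17.

17


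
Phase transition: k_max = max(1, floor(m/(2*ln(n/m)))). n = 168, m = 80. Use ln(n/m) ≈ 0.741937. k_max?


n/m = 168/80 = 21/10.
ln(n/m) ≈ 0.741937.
2*ln(n/m) ≈ 1.483874.
m/(2*ln(n/m)) ≈ 80/1.483874 ≈ 53.9129.
floor = 53.
k_max = max(1, 53) = 53.

53


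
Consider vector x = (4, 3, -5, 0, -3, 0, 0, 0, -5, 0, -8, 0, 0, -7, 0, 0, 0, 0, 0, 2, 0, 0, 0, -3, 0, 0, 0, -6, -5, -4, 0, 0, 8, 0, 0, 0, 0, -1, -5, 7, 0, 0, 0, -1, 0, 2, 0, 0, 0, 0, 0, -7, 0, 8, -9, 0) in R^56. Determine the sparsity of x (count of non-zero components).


Non-zero positions: [0, 1, 2, 4, 8, 10, 13, 19, 23, 27, 28, 29, 32, 37, 38, 39, 43, 45, 51, 53, 54].
Sparsity = 21.

21


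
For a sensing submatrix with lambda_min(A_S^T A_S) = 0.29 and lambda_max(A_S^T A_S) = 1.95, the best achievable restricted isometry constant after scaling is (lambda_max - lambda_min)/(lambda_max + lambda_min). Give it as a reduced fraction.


lambda_max - lambda_min = 1.95 - 0.29 = 1.66.
lambda_max + lambda_min = 1.95 + 0.29 = 2.24.
delta = 1.66/2.24 = 166/224 = 83/112.

83/112


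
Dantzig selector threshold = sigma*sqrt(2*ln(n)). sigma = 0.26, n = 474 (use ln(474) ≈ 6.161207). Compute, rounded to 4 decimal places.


ln(474) ≈ 6.161207.
2*ln(n) ≈ 12.322414.
sqrt(2*ln(n)) ≈ sqrt(12.322414) ≈ 3.51033.
threshold ≈ 0.26*3.51033 = 0.9126858 ≈ 0.9127.

0.9127


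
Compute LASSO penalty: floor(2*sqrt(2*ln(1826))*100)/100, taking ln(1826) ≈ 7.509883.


ln(1826) ≈ 7.509883.
2*ln(n) ≈ 15.019766.
sqrt(2*ln(n)) ≈ sqrt(15.019766) ≈ 3.875534.
lambda ≈ 2*3.875534 = 7.751068.
floor(lambda*100)/100 = 7.75.

7.75


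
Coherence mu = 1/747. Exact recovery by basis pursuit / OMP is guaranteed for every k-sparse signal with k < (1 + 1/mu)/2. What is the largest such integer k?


1/mu = 747.
1 + 1/mu = 748.
(1 + 1/mu)/2 = 374 is an integer and the inequality is strict, so k_max = 374 - 1 = 373.

373


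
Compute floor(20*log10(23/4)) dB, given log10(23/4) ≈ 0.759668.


||x||/||e|| = 23/4.
log10(23/4) ≈ 0.759668.
20*log10(||x||/||e||) ≈ 20*0.759668 = 15.19336.
floor(15.19336) = 15.

15


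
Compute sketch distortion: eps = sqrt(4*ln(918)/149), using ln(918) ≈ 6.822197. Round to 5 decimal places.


ln(918) ≈ 6.822197.
4*ln(N)/m ≈ 4*6.822197/149 ≈ 0.18314623.
eps = sqrt(0.18314623) ≈ 0.4279559 ≈ 0.42796.

0.42796


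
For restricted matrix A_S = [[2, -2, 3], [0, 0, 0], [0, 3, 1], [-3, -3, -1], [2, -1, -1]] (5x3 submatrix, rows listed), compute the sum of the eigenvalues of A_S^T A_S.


Sum of eigenvalues of A_S^T A_S = trace(A_S^T A_S) = sum of squared column norms of A_S.
A_S^T A_S diagonal: [17, 23, 12].
trace = 17 + 23 + 12 = 52.

52


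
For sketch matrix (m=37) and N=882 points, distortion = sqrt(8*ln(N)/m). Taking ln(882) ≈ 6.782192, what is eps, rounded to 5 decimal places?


ln(882) ≈ 6.782192.
8*ln(N)/m ≈ 8*6.782192/37 ≈ 1.46641989.
eps = sqrt(1.46641989) ≈ 1.2109583 ≈ 1.21096.

1.21096


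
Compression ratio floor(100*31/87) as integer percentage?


100*m/n = 100*31/87 ≈ 35.6322.
floor = 35.

35


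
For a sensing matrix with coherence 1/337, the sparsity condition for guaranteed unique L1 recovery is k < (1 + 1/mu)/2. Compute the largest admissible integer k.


1/mu = 337.
1 + 1/mu = 338.
(1 + 1/mu)/2 = 169 is an integer and the inequality is strict, so k_max = 169 - 1 = 168.

168


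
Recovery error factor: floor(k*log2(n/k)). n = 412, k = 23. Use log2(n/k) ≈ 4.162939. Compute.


log2(n/k) = log2(412/23) ≈ 4.162939.
k*log2(n/k) ≈ 23*4.162939 = 95.747597.
floor(95.747597) = 95.

95


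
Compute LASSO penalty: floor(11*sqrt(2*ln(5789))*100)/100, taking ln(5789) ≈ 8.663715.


ln(5789) ≈ 8.663715.
2*ln(n) ≈ 17.32743.
sqrt(2*ln(n)) ≈ sqrt(17.32743) ≈ 4.162623.
lambda ≈ 11*4.162623 = 45.788853.
floor(lambda*100)/100 = 45.78.

45.78


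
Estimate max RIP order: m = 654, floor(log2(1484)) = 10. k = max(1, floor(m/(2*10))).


floor(log2(1484)) = 10.
2*10 = 20.
m/(2*floor(log2(n))) = 654/20 ≈ 32.7.
floor = 32.
k = max(1, 32) = 32.

32


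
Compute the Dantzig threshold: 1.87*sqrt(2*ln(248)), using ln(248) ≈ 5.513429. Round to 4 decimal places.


ln(248) ≈ 5.513429.
2*ln(n) ≈ 11.026858.
sqrt(2*ln(n)) ≈ sqrt(11.026858) ≈ 3.320671.
threshold ≈ 1.87*3.320671 = 6.20965477 ≈ 6.2097.

6.2097


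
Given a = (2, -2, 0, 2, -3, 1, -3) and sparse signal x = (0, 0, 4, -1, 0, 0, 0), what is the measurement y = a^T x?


Non-zero terms: ['0*4', '2*-1']
Products: [0, -2]
y = sum = -2.

-2


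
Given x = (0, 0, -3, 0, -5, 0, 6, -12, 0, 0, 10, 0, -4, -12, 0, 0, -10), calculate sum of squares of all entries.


Non-zero entries: [(2, -3), (4, -5), (6, 6), (7, -12), (10, 10), (12, -4), (13, -12), (16, -10)]
Squares: [9, 25, 36, 144, 100, 16, 144, 100]
||x||_2^2 = sum = 574.

574


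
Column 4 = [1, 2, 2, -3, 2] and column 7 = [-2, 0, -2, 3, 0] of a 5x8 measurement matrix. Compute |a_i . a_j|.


Inner product: 1*-2 + 2*0 + 2*-2 + -3*3 + 2*0
Products: [-2, 0, -4, -9, 0]
Sum = -15.
|dot| = 15.

15


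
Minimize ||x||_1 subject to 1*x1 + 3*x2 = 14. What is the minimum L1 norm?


Axis intercepts:
  x1 = 14, x2 = 0: L1 = 14
  x1 = 0, x2 = 14/3: L1 = 14/3
x* = (0, 14/3)
||x*||_1 = 14/3.

14/3


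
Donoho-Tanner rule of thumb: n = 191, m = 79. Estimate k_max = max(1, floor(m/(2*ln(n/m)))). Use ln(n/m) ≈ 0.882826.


n/m = 191/79.
ln(n/m) ≈ 0.882826.
2*ln(n/m) ≈ 1.765652.
m/(2*ln(n/m)) ≈ 79/1.765652 ≈ 44.7427.
floor = 44.
k_max = max(1, 44) = 44.

44


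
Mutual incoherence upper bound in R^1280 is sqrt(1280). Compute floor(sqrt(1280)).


35^2 = 1225 <= 1280 < 1296 = 36^2, so 35 <= sqrt(1280) < 36.
floor(sqrt(1280)) = 35.

35


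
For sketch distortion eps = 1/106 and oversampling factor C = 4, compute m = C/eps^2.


1/eps = 106.
(1/eps)^2 = 11236.
m = 4*11236 = 44944.

44944


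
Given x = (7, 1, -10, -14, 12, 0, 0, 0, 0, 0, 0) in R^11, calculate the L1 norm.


Non-zero entries: [(0, 7), (1, 1), (2, -10), (3, -14), (4, 12)]
Absolute values: [7, 1, 10, 14, 12]
||x||_1 = sum = 44.

44


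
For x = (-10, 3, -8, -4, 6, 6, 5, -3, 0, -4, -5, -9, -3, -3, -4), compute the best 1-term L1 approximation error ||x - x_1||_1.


Sorted |x_i| descending: [10, 9, 8, 6, 6, 5, 5, 4, 4, 4, 3, 3, 3, 3, 0]
Keep top 1: [10]
Tail entries: [9, 8, 6, 6, 5, 5, 4, 4, 4, 3, 3, 3, 3, 0]
L1 error = sum of tail = 63.

63


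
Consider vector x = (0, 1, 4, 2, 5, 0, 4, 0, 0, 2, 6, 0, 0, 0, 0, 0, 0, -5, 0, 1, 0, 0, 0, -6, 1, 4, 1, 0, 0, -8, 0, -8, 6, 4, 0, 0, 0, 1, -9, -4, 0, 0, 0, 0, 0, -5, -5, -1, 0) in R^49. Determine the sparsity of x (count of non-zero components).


Non-zero positions: [1, 2, 3, 4, 6, 9, 10, 17, 19, 23, 24, 25, 26, 29, 31, 32, 33, 37, 38, 39, 45, 46, 47].
Sparsity = 23.

23


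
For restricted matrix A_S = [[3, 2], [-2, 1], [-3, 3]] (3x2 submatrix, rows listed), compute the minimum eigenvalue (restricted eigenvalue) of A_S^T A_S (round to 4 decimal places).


A_S^T A_S = [[22, -5], [-5, 14]].
trace = 36.
det = 283.
disc = trace^2 - 4*det = 1296 - 4*283 = 164.
sqrt(164) ≈ 12.806248.
lam_min = (36 - sqrt(164))/2 ≈ (36 - 12.806248)/2 = 11.596876 ≈ 11.5969.

11.5969


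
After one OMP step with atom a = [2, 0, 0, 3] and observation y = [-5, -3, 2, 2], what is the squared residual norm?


a^T a = 13.
a^T y = -4.
coeff = -4/13 = -4/13.
||r||^2 = 530/13.

530/13


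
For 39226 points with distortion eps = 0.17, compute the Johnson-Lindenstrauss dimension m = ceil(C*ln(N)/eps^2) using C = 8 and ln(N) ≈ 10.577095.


ln(39226) ≈ 10.577095.
eps^2 = 0.17^2 = 0.0289.
C*ln(N)/eps^2 ≈ 8*10.577095/0.0289 ≈ 2927.9156.
m = ceil(2927.9156) = 2928.

2928


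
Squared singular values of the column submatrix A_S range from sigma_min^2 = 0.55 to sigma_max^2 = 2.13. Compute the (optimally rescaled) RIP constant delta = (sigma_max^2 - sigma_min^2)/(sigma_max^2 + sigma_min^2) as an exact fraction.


lambda_max - lambda_min = 2.13 - 0.55 = 1.58.
lambda_max + lambda_min = 2.13 + 0.55 = 2.68.
delta = 1.58/2.68 = 158/268 = 79/134.

79/134


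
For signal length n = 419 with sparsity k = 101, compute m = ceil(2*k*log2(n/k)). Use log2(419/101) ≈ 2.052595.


log2(n/k) = log2(419/101) ≈ 2.052595.
2*k*log2(n/k) ≈ 2*101*2.052595 = 414.62419.
m = ceil(414.62419) = 415.

415


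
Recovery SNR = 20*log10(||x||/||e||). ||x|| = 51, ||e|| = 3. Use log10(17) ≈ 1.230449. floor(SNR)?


||x||/||e|| = 51/3 = 17.
log10(17) ≈ 1.230449.
20*log10(||x||/||e||) ≈ 20*1.230449 = 24.60898.
floor(24.60898) = 24.

24


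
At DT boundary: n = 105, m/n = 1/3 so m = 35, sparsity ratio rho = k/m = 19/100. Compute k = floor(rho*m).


m = 1/3*105 = 35.
rho = 19/100.
rho*m = 19/100*35 = 6.65.
k = floor(6.65) = 6.

6


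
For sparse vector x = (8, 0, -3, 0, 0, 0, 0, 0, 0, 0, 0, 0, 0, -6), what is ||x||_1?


Non-zero entries: [(0, 8), (2, -3), (13, -6)]
Absolute values: [8, 3, 6]
||x||_1 = sum = 17.

17


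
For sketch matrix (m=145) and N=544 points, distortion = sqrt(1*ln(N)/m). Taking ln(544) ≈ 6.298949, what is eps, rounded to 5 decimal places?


ln(544) ≈ 6.298949.
1*ln(N)/m ≈ 1*6.298949/145 ≈ 0.04344103.
eps = sqrt(0.04344103) ≈ 0.2084251 ≈ 0.20843.

0.20843


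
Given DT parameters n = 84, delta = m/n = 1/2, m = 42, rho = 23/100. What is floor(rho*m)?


m = 1/2*84 = 42.
rho = 23/100.
rho*m = 23/100*42 = 9.66.
k = floor(9.66) = 9.

9


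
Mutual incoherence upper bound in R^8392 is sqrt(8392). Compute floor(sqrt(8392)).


91^2 = 8281 <= 8392 < 8464 = 92^2, so 91 <= sqrt(8392) < 92.
floor(sqrt(8392)) = 91.

91


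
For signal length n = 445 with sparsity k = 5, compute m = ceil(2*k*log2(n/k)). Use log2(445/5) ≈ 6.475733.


log2(n/k) = log2(445/5) ≈ 6.475733.
2*k*log2(n/k) ≈ 2*5*6.475733 = 64.75733.
m = ceil(64.75733) = 65.

65


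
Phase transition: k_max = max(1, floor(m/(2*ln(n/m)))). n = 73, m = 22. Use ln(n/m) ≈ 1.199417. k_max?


n/m = 73/22.
ln(n/m) ≈ 1.199417.
2*ln(n/m) ≈ 2.398834.
m/(2*ln(n/m)) ≈ 22/2.398834 ≈ 9.1711.
floor = 9.
k_max = max(1, 9) = 9.

9


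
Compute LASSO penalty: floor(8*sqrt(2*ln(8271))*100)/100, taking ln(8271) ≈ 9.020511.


ln(8271) ≈ 9.020511.
2*ln(n) ≈ 18.041022.
sqrt(2*ln(n)) ≈ sqrt(18.041022) ≈ 4.247472.
lambda ≈ 8*4.247472 = 33.979776.
floor(lambda*100)/100 = 33.97.

33.97


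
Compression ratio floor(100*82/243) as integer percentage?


100*m/n = 100*82/243 ≈ 33.7449.
floor = 33.

33


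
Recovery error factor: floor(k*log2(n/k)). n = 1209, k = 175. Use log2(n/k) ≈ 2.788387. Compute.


log2(n/k) = log2(1209/175) ≈ 2.788387.
k*log2(n/k) ≈ 175*2.788387 = 487.967725.
floor(487.967725) = 487.

487


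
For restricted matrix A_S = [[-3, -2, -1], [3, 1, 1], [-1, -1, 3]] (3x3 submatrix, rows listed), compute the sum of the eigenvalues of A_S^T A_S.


Sum of eigenvalues of A_S^T A_S = trace(A_S^T A_S) = sum of squared column norms of A_S.
A_S^T A_S diagonal: [19, 6, 11].
trace = 19 + 6 + 11 = 36.

36


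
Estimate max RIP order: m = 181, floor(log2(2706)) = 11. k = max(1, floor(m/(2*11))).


floor(log2(2706)) = 11.
2*11 = 22.
m/(2*floor(log2(n))) = 181/22 ≈ 8.2273.
floor = 8.
k = max(1, 8) = 8.

8


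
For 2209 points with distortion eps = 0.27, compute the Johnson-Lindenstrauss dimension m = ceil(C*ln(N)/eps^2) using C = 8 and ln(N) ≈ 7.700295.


ln(2209) ≈ 7.700295.
eps^2 = 0.27^2 = 0.0729.
C*ln(N)/eps^2 ≈ 8*7.700295/0.0729 ≈ 845.0255.
m = ceil(845.0255) = 846.

846


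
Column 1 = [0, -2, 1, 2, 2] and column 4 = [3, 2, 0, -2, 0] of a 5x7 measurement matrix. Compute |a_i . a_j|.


Inner product: 0*3 + -2*2 + 1*0 + 2*-2 + 2*0
Products: [0, -4, 0, -4, 0]
Sum = -8.
|dot| = 8.

8


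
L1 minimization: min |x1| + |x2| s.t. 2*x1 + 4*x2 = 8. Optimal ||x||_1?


Axis intercepts:
  x1 = 4, x2 = 0: L1 = 4
  x1 = 0, x2 = 2: L1 = 2
x* = (0, 2)
||x*||_1 = 2.

2


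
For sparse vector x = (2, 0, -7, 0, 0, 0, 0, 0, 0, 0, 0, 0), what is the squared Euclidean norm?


Non-zero entries: [(0, 2), (2, -7)]
Squares: [4, 49]
||x||_2^2 = sum = 53.

53


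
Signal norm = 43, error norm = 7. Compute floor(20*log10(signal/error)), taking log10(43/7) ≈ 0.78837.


||x||/||e|| = 43/7.
log10(43/7) ≈ 0.78837.
20*log10(||x||/||e||) ≈ 20*0.78837 = 15.7674.
floor(15.7674) = 15.

15


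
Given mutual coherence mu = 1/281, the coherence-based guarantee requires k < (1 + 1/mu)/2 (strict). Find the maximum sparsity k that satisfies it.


1/mu = 281.
1 + 1/mu = 282.
(1 + 1/mu)/2 = 141 is an integer and the inequality is strict, so k_max = 141 - 1 = 140.

140


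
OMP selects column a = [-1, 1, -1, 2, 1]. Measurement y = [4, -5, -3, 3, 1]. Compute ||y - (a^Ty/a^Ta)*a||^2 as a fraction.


a^T a = 8.
a^T y = 1.
coeff = 1/8 = 1/8.
||r||^2 = 479/8.

479/8


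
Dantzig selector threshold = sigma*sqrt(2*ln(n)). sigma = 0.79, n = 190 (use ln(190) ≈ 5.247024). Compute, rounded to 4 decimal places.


ln(190) ≈ 5.247024.
2*ln(n) ≈ 10.494048.
sqrt(2*ln(n)) ≈ sqrt(10.494048) ≈ 3.239452.
threshold ≈ 0.79*3.239452 = 2.55916708 ≈ 2.5592.

2.5592


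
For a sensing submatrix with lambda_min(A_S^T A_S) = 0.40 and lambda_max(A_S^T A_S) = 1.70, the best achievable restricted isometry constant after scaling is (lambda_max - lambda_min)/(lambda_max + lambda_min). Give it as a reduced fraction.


lambda_max - lambda_min = 1.70 - 0.40 = 1.30.
lambda_max + lambda_min = 1.70 + 0.40 = 2.10.
delta = 1.30/2.10 = 130/210 = 13/21.

13/21


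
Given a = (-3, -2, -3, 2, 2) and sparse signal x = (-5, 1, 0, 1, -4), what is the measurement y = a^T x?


Non-zero terms: ['-3*-5', '-2*1', '2*1', '2*-4']
Products: [15, -2, 2, -8]
y = sum = 7.

7


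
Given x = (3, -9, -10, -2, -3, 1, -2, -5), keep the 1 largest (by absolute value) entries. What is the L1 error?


Sorted |x_i| descending: [10, 9, 5, 3, 3, 2, 2, 1]
Keep top 1: [10]
Tail entries: [9, 5, 3, 3, 2, 2, 1]
L1 error = sum of tail = 25.

25


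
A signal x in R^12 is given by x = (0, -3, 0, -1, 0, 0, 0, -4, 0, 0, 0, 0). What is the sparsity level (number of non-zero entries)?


Non-zero positions: [1, 3, 7].
Sparsity = 3.

3


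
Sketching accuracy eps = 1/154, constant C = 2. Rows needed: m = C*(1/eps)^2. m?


1/eps = 154.
(1/eps)^2 = 23716.
m = 2*23716 = 47432.

47432


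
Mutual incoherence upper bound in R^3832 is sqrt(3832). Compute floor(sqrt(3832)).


61^2 = 3721 <= 3832 < 3844 = 62^2, so 61 <= sqrt(3832) < 62.
floor(sqrt(3832)) = 61.

61


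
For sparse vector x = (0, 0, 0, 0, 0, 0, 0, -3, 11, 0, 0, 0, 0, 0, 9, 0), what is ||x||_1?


Non-zero entries: [(7, -3), (8, 11), (14, 9)]
Absolute values: [3, 11, 9]
||x||_1 = sum = 23.

23


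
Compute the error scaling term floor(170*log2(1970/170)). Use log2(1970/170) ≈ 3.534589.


log2(n/k) = log2(1970/170) ≈ 3.534589.
k*log2(n/k) ≈ 170*3.534589 = 600.88013.
floor(600.88013) = 600.

600


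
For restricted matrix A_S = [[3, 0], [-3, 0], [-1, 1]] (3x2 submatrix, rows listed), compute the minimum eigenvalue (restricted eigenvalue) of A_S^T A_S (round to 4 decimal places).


A_S^T A_S = [[19, -1], [-1, 1]].
trace = 20.
det = 18.
disc = trace^2 - 4*det = 400 - 4*18 = 328.
sqrt(328) ≈ 18.110770.
lam_min = (20 - sqrt(328))/2 ≈ (20 - 18.110770)/2 = 0.944615 ≈ 0.9446.

0.9446


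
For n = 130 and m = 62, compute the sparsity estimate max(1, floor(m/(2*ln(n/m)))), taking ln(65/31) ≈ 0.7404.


n/m = 130/62 = 65/31.
ln(n/m) ≈ 0.7404.
2*ln(n/m) ≈ 1.4808.
m/(2*ln(n/m)) ≈ 62/1.4808 ≈ 41.8693.
floor = 41.
k_max = max(1, 41) = 41.

41


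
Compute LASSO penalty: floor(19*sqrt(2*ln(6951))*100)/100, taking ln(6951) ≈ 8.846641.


ln(6951) ≈ 8.846641.
2*ln(n) ≈ 17.693282.
sqrt(2*ln(n)) ≈ sqrt(17.693282) ≈ 4.206338.
lambda ≈ 19*4.206338 = 79.920422.
floor(lambda*100)/100 = 79.92.

79.92


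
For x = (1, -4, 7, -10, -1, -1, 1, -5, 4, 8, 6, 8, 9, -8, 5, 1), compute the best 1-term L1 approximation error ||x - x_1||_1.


Sorted |x_i| descending: [10, 9, 8, 8, 8, 7, 6, 5, 5, 4, 4, 1, 1, 1, 1, 1]
Keep top 1: [10]
Tail entries: [9, 8, 8, 8, 7, 6, 5, 5, 4, 4, 1, 1, 1, 1, 1]
L1 error = sum of tail = 69.

69


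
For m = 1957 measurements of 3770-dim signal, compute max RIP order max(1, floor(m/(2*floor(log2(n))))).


floor(log2(3770)) = 11.
2*11 = 22.
m/(2*floor(log2(n))) = 1957/22 ≈ 88.9545.
floor = 88.
k = max(1, 88) = 88.

88


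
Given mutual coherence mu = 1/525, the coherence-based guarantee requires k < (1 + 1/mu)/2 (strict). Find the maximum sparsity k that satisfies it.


1/mu = 525.
1 + 1/mu = 526.
(1 + 1/mu)/2 = 263 is an integer and the inequality is strict, so k_max = 263 - 1 = 262.

262


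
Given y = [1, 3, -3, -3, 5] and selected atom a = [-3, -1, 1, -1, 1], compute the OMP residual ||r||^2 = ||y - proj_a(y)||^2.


a^T a = 13.
a^T y = -1.
coeff = -1/13 = -1/13.
||r||^2 = 688/13.

688/13


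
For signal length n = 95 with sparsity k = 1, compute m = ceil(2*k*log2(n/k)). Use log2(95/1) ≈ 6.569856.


log2(n/k) = log2(95/1) ≈ 6.569856.
2*k*log2(n/k) ≈ 2*1*6.569856 = 13.139712.
m = ceil(13.139712) = 14.

14
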